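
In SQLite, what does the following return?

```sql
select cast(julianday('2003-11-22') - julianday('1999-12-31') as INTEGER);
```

1422

0 days remain in December 1999 after the 31st (31 − 31).
Full months from January 2000 through October 2003 contribute their day counts.
Then 22 days into November 2003.
Total: 0 + 31 + 29 + 31 + 30 + 31 + 30 + 31 + 31 + 30 + 31 + 30 + 31 + 31 + 28 + 31 + 30 + 31 + 30 + 31 + 31 + 30 + 31 + 30 + 31 + 31 + 28 + 31 + 30 + 31 + 30 + 31 + 31 + 30 + 31 + 30 + 31 + 31 + 28 + 31 + 30 + 31 + 30 + 31 + 31 + 30 + 31 + 22 = 1422.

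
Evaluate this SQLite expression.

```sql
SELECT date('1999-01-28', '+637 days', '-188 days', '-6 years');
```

1994-04-21

Applying '+637 days' to 1999-01-28: counting 637 days forward gives 2000-10-26.
Applying '-188 days' to 2000-10-26: counting 188 days back gives 2000-04-21.
Adding -6 years to 2000-04-21 gives 1994-04-21.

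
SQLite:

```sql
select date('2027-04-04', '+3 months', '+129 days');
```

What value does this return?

2027-11-10

Adding +3 months to 2027-04-04 gives 2027-07-04.
Applying '+129 days' to 2027-07-04: counting 129 days forward gives 2027-11-10.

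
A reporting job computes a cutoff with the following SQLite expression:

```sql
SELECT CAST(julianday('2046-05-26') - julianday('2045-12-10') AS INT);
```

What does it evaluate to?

21 days remain in December 2045 after the 10th (31 − 10).
January 2046: 31 days.
February 2046: 28 days.
March 2046: 31 days.
April 2046: 30 days.
Then 26 days into May 2046.
Total: 21 + 31 + 28 + 31 + 30 + 26 = 167.

167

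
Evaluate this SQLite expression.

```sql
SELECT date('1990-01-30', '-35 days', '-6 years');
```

Going back 30 days from 1990-01-30 reaches 1989-12-31 (last day of December, 31 days).
Going back 5 days within December lands on 1989-12-26.
Adding -6 years to 1989-12-26 gives 1983-12-26.

1983-12-26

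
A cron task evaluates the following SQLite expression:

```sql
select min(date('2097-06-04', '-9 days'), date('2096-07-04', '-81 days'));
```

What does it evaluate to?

2096-04-14

date('2097-06-04', '-9 days') → 2097-05-26.
date('2096-07-04', '-81 days') → 2096-04-14.
Earlier of the two is 2096-04-14.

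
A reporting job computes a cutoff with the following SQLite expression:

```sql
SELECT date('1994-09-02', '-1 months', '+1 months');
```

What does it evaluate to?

Adding -1 month to 1994-09-02 gives 1994-08-02.
Adding +1 month to 1994-08-02 gives 1994-09-02.

1994-09-02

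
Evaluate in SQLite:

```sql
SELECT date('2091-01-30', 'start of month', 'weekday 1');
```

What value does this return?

2091-01-01

`start of month` rewinds 2091-01-30 to 2091-01-01.
`weekday 1` advances to the next Monday; 2091-01-01 is already a Monday, so it stays at 2091-01-01.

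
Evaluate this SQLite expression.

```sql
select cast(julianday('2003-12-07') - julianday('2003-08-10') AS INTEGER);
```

119

21 days remain in August 2003 after the 10th (31 − 10).
September 2003: 30 days.
October 2003: 31 days.
November 2003: 30 days.
Then 7 days into December 2003.
Total: 21 + 30 + 31 + 30 + 7 = 119.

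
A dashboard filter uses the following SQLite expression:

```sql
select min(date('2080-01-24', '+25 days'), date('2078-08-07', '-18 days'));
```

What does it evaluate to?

date('2080-01-24', '+25 days') → 2080-02-18.
date('2078-08-07', '-18 days') → 2078-07-20.
Earlier of the two is 2078-07-20.

2078-07-20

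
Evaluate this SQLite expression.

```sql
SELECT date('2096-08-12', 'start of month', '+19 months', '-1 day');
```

2098-02-28

`start of month` rewinds 2096-08-12 to 2096-08-01.
Adding +19 months to 2096-08-01 gives 2098-03-01.
Going back 1 day from 2098-03-01 reaches 2098-02-28 (last day of February, 28 days).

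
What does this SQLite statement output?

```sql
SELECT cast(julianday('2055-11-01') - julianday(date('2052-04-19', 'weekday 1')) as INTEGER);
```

1288

`weekday 1` advances to the next Monday; 2052-04-19 is a Friday, so it moves forward to 2052-04-22.
8 days remain in April 2052 after the 22nd (30 − 22).
Full months from May 2052 through October 2055 contribute their day counts.
Then 1 day into November 2055.
Total: 8 + 31 + 30 + 31 + 31 + 30 + 31 + 30 + 31 + 31 + 28 + 31 + 30 + 31 + 30 + 31 + 31 + 30 + 31 + 30 + 31 + 31 + 28 + 31 + 30 + 31 + 30 + 31 + 31 + 30 + 31 + 30 + 31 + 31 + 28 + 31 + 30 + 31 + 30 + 31 + 31 + 30 + 31 + 1 = 1288.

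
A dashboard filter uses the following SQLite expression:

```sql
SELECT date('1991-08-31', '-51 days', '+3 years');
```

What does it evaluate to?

1994-07-11

Applying '-51 days' to 1991-08-31: counting 51 days back gives 1991-07-11.
Adding +3 years to 1991-07-11 gives 1994-07-11.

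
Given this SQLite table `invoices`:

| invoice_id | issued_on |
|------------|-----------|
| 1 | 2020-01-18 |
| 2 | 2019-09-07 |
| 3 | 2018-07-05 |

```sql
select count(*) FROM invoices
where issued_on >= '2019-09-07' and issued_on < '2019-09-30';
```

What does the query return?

1

Rows in [2019-09-07, 2019-09-30): 2019-09-07 → 1 row.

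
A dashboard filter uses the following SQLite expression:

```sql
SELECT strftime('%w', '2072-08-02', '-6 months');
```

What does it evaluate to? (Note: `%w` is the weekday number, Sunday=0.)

2

First apply '-6 months': 2072-08-02 → 2072-02-02.
2072-02-02 is a Tuesday; with Sunday=0 that is 2.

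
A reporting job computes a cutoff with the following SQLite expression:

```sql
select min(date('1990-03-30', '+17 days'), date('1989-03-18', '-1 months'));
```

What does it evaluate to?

1989-02-18

date('1990-03-30', '+17 days') → 1990-04-16.
date('1989-03-18', '-1 months') → 1989-02-18.
Earlier of the two is 1989-02-18.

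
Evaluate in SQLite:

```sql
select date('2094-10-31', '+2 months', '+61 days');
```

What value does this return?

Adding +2 months to 2094-10-31 gives 2094-12-31.
Applying '+61 days' to 2094-12-31: counting 61 days forward gives 2095-03-02.

2095-03-02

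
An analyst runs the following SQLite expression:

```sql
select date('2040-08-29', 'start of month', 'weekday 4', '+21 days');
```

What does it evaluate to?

2040-08-23

`start of month` rewinds 2040-08-29 to 2040-08-01.
`weekday 4` advances to the next Thursday; 2040-08-01 is a Wednesday, so it moves forward to 2040-08-02.
Advancing 21 more days within August lands on 2040-08-23.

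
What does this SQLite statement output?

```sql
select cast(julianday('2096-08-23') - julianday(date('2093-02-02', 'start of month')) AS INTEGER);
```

1299

`start of month` rewinds 2093-02-02 to 2093-02-01.
27 days remain in February 2093 after the 1st (28 − 1).
Full months from March 2093 through July 2096 contribute their day counts.
Then 23 days into August 2096.
Total: 27 + 31 + 30 + 31 + 30 + 31 + 31 + 30 + 31 + 30 + 31 + 31 + 28 + 31 + 30 + 31 + 30 + 31 + 31 + 30 + 31 + 30 + 31 + 31 + 28 + 31 + 30 + 31 + 30 + 31 + 31 + 30 + 31 + 30 + 31 + 31 + 29 + 31 + 30 + 31 + 30 + 31 + 23 = 1299.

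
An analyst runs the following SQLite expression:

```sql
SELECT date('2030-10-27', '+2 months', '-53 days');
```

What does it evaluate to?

2030-11-04

Adding +2 months to 2030-10-27 gives 2030-12-27.
Applying '-53 days' to 2030-12-27: counting 53 days back gives 2030-11-04.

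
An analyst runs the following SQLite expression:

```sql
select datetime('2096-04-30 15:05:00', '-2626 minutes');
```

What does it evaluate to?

2096-04-28 19:19:00

2626 minutes = 43h 46m; -2626 minutes from 2096-04-30 15:05:00 is 2096-04-28 19:19:00 (crosses midnight).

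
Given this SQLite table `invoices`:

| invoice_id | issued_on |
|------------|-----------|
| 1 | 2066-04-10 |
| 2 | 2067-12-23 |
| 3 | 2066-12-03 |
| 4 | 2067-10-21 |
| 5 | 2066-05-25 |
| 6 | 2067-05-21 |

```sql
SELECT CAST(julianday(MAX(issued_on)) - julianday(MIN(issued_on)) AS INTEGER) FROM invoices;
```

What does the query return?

622

MIN = 2066-04-10, MAX = 2067-12-23.
20 days remain in April 2066 after the 10th (30 − 10).
Full months from May 2066 through November 2067 contribute their day counts.
Then 23 days into December 2067.
Total: 20 + 31 + 30 + 31 + 31 + 30 + 31 + 30 + 31 + 31 + 28 + 31 + 30 + 31 + 30 + 31 + 31 + 30 + 31 + 30 + 23 = 622.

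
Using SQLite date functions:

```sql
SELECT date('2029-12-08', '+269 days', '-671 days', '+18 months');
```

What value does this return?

Applying '+269 days' to 2029-12-08: counting 269 days forward gives 2030-09-03.
Applying '-671 days' to 2030-09-03: counting 671 days back gives 2028-11-01.
Adding +18 months to 2028-11-01 gives 2030-05-01.

2030-05-01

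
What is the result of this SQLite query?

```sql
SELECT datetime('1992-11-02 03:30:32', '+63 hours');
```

1992-11-04 18:30:32

+63 hours from 1992-11-02 03:30:32 is 1992-11-04 18:30:32 (crosses midnight).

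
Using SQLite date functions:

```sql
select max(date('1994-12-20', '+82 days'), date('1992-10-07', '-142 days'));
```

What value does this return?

1995-03-12

date('1994-12-20', '+82 days') → 1995-03-12.
date('1992-10-07', '-142 days') → 1992-05-18.
Later of the two is 1995-03-12.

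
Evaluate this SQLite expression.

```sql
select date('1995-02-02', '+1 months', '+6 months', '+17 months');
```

1997-02-02

Adding +1 month to 1995-02-02 gives 1995-03-02.
Adding +6 months to 1995-03-02 gives 1995-09-02.
Adding +17 months to 1995-09-02 gives 1997-02-02.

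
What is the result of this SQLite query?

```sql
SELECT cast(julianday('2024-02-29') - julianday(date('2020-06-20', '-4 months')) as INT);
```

Adding -4 months to 2020-06-20 gives 2020-02-20.
9 days remain in February 2020 after the 20th (29 − 20).
Full months from March 2020 through January 2024 contribute their day counts.
Then 29 days into February 2024.
Total: 9 + 31 + 30 + 31 + 30 + 31 + 31 + 30 + 31 + 30 + 31 + 31 + 28 + 31 + 30 + 31 + 30 + 31 + 31 + 30 + 31 + 30 + 31 + 31 + 28 + 31 + 30 + 31 + 30 + 31 + 31 + 30 + 31 + 30 + 31 + 31 + 28 + 31 + 30 + 31 + 30 + 31 + 31 + 30 + 31 + 30 + 31 + 31 + 29 = 1470.

1470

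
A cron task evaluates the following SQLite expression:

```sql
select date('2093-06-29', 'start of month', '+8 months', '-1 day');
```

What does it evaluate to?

2094-01-31

`start of month` rewinds 2093-06-29 to 2093-06-01.
Adding +8 months to 2093-06-01 gives 2094-02-01.
Going back 1 day from 2094-02-01 reaches 2094-01-31 (last day of January, 31 days).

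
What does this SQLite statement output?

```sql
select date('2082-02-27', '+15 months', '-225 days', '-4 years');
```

2078-10-14

Adding +15 months to 2082-02-27 gives 2083-05-27.
Applying '-225 days' to 2083-05-27: counting 225 days back gives 2082-10-14.
Adding -4 years to 2082-10-14 gives 2078-10-14.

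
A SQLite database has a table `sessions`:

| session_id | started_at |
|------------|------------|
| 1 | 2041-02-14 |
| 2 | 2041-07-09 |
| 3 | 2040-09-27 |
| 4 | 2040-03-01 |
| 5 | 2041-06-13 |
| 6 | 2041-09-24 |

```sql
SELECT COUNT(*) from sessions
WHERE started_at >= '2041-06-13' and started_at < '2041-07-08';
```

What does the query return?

Rows in [2041-06-13, 2041-07-08): 2041-06-13 → 1 row.

1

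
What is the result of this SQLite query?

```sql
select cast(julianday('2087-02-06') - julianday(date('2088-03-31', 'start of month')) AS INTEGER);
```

-389

`start of month` rewinds 2088-03-31 to 2088-03-01.
22 days remain in February 2087 after the 6th (28 − 6).
Full months from March 2087 through February 2088 contribute their day counts.
Then 1 day into March 2088.
Total: 22 + 31 + 30 + 31 + 30 + 31 + 31 + 30 + 31 + 30 + 31 + 31 + 29 + 1 = 389.
The subtraction is earlier − later, so the result is −389 → -389.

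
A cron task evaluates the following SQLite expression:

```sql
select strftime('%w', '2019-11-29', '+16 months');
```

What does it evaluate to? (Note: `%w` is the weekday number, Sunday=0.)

1

First apply '+16 months': 2019-11-29 → 2021-03-29.
2021-03-29 is a Monday; with Sunday=0 that is 1.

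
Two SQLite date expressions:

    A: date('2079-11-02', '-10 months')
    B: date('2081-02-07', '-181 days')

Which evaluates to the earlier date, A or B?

A = 2079-01-02.
B = 2080-08-10.
A is earlier.

A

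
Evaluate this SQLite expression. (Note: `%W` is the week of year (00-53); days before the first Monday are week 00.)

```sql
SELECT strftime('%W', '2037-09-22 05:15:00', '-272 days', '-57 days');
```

43

First apply '-272 days', '-57 days': 2037-09-22 05:15:00 → 2036-10-28 05:15:00.
2036-10-28 is a Tuesday. SQLite's %W counts Mondays since the year started; the result is 43.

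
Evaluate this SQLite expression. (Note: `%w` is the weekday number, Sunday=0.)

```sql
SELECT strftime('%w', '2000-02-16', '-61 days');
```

5

First apply '-61 days': 2000-02-16 → 1999-12-17.
1999-12-17 is a Friday; with Sunday=0 that is 5.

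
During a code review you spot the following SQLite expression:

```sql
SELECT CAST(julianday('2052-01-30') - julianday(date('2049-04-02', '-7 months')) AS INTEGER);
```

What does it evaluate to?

1245

Adding -7 months to 2049-04-02 gives 2048-09-02.
28 days remain in September 2048 after the 2nd (30 − 2).
Full months from October 2048 through December 2051 contribute their day counts.
Then 30 days into January 2052.
Total: 28 + 31 + 30 + 31 + 31 + 28 + 31 + 30 + 31 + 30 + 31 + 31 + 30 + 31 + 30 + 31 + 31 + 28 + 31 + 30 + 31 + 30 + 31 + 31 + 30 + 31 + 30 + 31 + 31 + 28 + 31 + 30 + 31 + 30 + 31 + 31 + 30 + 31 + 30 + 31 + 30 = 1245.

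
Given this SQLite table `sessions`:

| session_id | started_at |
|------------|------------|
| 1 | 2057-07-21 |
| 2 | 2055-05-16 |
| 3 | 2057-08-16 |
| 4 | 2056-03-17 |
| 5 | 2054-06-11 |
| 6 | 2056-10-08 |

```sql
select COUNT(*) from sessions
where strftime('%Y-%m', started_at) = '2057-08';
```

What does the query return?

Rows with year-month 2057-08: 2057-08-16 → 1.

1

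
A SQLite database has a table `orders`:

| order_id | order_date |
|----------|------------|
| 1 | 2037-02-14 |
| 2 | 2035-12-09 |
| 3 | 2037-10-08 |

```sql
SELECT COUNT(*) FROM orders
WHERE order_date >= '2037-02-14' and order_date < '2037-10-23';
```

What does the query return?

2

Rows in [2037-02-14, 2037-10-23): 2037-02-14, 2037-10-08 → 2 rows.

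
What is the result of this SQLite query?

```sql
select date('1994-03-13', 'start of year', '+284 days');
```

`start of year` rewinds 1994-03-13 to 1994-01-01.
Applying '+284 days' to 1994-01-01: counting 284 days forward gives 1994-10-12.

1994-10-12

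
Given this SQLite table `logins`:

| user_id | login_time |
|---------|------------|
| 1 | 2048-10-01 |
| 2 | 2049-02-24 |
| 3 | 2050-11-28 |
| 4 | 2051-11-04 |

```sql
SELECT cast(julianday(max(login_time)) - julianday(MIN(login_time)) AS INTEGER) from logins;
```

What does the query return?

MIN = 2048-10-01, MAX = 2051-11-04.
30 days remain in October 2048 after the 1st (31 − 1).
Full months from November 2048 through October 2051 contribute their day counts.
Then 4 days into November 2051.
Total: 30 + 30 + 31 + 31 + 28 + 31 + 30 + 31 + 30 + 31 + 31 + 30 + 31 + 30 + 31 + 31 + 28 + 31 + 30 + 31 + 30 + 31 + 31 + 30 + 31 + 30 + 31 + 31 + 28 + 31 + 30 + 31 + 30 + 31 + 31 + 30 + 31 + 4 = 1129.

1129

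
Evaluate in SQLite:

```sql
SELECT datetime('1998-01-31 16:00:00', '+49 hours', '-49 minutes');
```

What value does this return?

1998-02-02 16:11:00

+49 hours from 1998-01-31 16:00:00 is 1998-02-02 17:00:00 (crosses midnight).
-49 minutes from 1998-02-02 17:00:00 is 1998-02-02 16:11:00.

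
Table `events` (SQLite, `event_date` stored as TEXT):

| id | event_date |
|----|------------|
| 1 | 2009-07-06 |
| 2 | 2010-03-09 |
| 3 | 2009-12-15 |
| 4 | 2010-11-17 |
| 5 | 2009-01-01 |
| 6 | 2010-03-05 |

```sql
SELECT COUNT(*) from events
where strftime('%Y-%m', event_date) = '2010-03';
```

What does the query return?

2

Rows with year-month 2010-03: 2010-03-09, 2010-03-05 → 2.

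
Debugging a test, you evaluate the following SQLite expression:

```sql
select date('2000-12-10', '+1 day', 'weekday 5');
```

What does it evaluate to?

Advancing 1 more day within December lands on 2000-12-11.
`weekday 5` advances to the next Friday; 2000-12-11 is a Monday, so it moves forward to 2000-12-15.

2000-12-15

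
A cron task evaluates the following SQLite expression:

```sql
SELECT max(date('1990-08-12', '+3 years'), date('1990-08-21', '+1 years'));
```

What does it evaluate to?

1993-08-12

date('1990-08-12', '+3 years') → 1993-08-12.
date('1990-08-21', '+1 years') → 1991-08-21.
Later of the two is 1993-08-12.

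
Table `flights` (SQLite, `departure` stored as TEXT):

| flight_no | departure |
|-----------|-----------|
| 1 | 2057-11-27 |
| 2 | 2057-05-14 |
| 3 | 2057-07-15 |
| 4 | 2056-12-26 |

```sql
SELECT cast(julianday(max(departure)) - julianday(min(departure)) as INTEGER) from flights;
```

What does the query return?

MIN = 2056-12-26, MAX = 2057-11-27.
5 days remain in December 2056 after the 26th (31 − 26).
Full months from January 2057 through October 2057 contribute their day counts.
Then 27 days into November 2057.
Total: 5 + 31 + 28 + 31 + 30 + 31 + 30 + 31 + 31 + 30 + 31 + 27 = 336.

336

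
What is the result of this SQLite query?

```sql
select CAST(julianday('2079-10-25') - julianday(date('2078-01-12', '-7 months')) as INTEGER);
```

Adding -7 months to 2078-01-12 gives 2077-06-12.
18 days remain in June 2077 after the 12th (30 − 12).
Full months from July 2077 through September 2079 contribute their day counts.
Then 25 days into October 2079.
Total: 18 + 31 + 31 + 30 + 31 + 30 + 31 + 31 + 28 + 31 + 30 + 31 + 30 + 31 + 31 + 30 + 31 + 30 + 31 + 31 + 28 + 31 + 30 + 31 + 30 + 31 + 31 + 30 + 25 = 865.

865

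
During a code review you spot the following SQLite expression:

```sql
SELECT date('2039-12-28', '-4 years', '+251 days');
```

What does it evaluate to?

Adding -4 years to 2039-12-28 gives 2035-12-28.
Applying '+251 days' to 2035-12-28: counting 251 days forward gives 2036-09-04.

2036-09-04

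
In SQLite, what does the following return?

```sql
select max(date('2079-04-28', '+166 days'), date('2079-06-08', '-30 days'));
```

2079-10-11

date('2079-04-28', '+166 days') → 2079-10-11.
date('2079-06-08', '-30 days') → 2079-05-09.
Later of the two is 2079-10-11.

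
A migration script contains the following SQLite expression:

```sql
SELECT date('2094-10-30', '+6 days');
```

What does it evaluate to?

2094-11-05

October 2094 has 31 days; 1 remain after the 30th, so 2 days reach 2094-11-01.
Advancing 4 more days within November lands on 2094-11-05.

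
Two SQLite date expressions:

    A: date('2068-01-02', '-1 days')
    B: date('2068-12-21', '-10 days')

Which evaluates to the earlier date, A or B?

A

A = 2068-01-01.
B = 2068-12-11.
A is earlier.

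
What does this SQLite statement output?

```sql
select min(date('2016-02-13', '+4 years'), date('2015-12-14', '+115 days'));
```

date('2016-02-13', '+4 years') → 2020-02-13.
date('2015-12-14', '+115 days') → 2016-04-07.
Earlier of the two is 2016-04-07.

2016-04-07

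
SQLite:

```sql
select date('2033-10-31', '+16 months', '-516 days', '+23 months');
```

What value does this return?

2035-09-03

Adding +16 months to 2033-10-31 targets 2035-02-31. February 2035 has only 28 days, so SQLite normalizes the 3-day overflow forward to 2035-03-03.
Applying '-516 days' to 2035-03-03: counting 516 days back gives 2033-10-03.
Adding +23 months to 2033-10-03 gives 2035-09-03.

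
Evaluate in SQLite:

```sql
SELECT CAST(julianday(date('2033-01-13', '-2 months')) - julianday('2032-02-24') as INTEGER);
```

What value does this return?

Adding -2 months to 2033-01-13 gives 2032-11-13.
5 days remain in February 2032 after the 24th (29 − 24).
Full months from March 2032 through October 2032 contribute their day counts.
Then 13 days into November 2032.
Total: 5 + 31 + 30 + 31 + 30 + 31 + 31 + 30 + 31 + 13 = 263.

263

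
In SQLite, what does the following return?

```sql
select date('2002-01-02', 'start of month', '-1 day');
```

2001-12-31

`start of month` rewinds 2002-01-02 to 2002-01-01.
Going back 1 day from 2002-01-01 reaches 2001-12-31 (last day of December, 31 days).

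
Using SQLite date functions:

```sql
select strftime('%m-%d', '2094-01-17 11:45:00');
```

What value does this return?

`%m-%d` extracts the month-day: 01-17.

01-17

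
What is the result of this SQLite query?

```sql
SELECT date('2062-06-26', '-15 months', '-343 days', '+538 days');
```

2061-10-07

Adding -15 months to 2062-06-26 gives 2061-03-26.
Applying '-343 days' to 2061-03-26: counting 343 days back gives 2060-04-17.
Applying '+538 days' to 2060-04-17: counting 538 days forward gives 2061-10-07.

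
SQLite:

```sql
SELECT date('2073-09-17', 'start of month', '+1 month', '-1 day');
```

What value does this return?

2073-09-30

`start of month` rewinds 2073-09-17 to 2073-09-01.
Adding +1 month to 2073-09-01 gives 2073-10-01.
Going back 1 day from 2073-10-01 reaches 2073-09-30 (last day of September, 30 days).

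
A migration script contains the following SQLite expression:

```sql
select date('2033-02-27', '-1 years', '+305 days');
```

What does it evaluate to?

2032-12-28

Adding -1 year to 2033-02-27 gives 2032-02-27.
Applying '+305 days' to 2032-02-27: counting 305 days forward gives 2032-12-28.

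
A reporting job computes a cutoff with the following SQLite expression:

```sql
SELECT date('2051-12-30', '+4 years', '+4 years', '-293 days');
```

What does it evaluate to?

Adding +4 years to 2051-12-30 gives 2055-12-30.
Adding +4 years to 2055-12-30 gives 2059-12-30.
Applying '-293 days' to 2059-12-30: counting 293 days back gives 2059-03-12.

2059-03-12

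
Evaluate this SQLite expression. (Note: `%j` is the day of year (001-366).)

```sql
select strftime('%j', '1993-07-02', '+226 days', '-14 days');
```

First apply '+226 days', '-14 days': 1993-07-02 → 1994-01-30.
Day-of-year for 1994-01-30: days since 1994-01-01 inclusive = 30, zero-padded to 030.

030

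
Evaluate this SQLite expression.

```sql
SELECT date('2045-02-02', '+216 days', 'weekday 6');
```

Applying '+216 days' to 2045-02-02: counting 216 days forward gives 2045-09-06.
`weekday 6` advances to the next Saturday; 2045-09-06 is a Wednesday, so it moves forward to 2045-09-09.

2045-09-09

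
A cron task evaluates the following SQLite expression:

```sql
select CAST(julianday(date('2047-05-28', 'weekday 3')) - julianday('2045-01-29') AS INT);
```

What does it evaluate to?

850

`weekday 3` advances to the next Wednesday; 2047-05-28 is a Tuesday, so it moves forward to 2047-05-29.
2 days remain in January 2045 after the 29th (31 − 29).
Full months from February 2045 through April 2047 contribute their day counts.
Then 29 days into May 2047.
Total: 2 + 28 + 31 + 30 + 31 + 30 + 31 + 31 + 30 + 31 + 30 + 31 + 31 + 28 + 31 + 30 + 31 + 30 + 31 + 31 + 30 + 31 + 30 + 31 + 31 + 28 + 31 + 30 + 29 = 850.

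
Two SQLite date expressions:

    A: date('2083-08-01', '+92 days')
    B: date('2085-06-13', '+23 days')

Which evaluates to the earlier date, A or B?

A = 2083-11-01.
B = 2085-07-06.
A is earlier.

A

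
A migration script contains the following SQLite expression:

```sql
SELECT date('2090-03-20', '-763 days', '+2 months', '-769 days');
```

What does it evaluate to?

2086-03-09

Applying '-763 days' to 2090-03-20: counting 763 days back gives 2088-02-16.
Adding +2 months to 2088-02-16 gives 2088-04-16.
Applying '-769 days' to 2088-04-16: counting 769 days back gives 2086-03-09.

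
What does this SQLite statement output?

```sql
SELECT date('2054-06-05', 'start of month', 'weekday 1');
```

2054-06-01

`start of month` rewinds 2054-06-05 to 2054-06-01.
`weekday 1` advances to the next Monday; 2054-06-01 is already a Monday, so it stays at 2054-06-01.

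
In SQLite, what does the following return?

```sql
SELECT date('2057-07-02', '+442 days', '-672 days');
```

2056-11-14

Applying '+442 days' to 2057-07-02: counting 442 days forward gives 2058-09-17.
Applying '-672 days' to 2058-09-17: counting 672 days back gives 2056-11-14.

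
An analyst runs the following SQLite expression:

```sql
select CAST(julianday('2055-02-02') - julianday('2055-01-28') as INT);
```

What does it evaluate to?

5

3 days remain in January 2055 after the 28th (31 − 28).
Then 2 days into February 2055.
Total: 3 + 2 = 5.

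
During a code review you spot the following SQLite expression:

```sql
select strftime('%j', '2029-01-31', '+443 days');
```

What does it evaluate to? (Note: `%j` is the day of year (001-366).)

109

First apply '+443 days': 2029-01-31 → 2030-04-19.
Day-of-year for 2030-04-19: days since 2030-01-01 inclusive = 109, zero-padded to 109.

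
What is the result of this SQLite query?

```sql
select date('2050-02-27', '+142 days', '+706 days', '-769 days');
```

2050-05-17

Applying '+142 days' to 2050-02-27: counting 142 days forward gives 2050-07-19.
Applying '+706 days' to 2050-07-19: counting 706 days forward gives 2052-06-24.
Applying '-769 days' to 2052-06-24: counting 769 days back gives 2050-05-17.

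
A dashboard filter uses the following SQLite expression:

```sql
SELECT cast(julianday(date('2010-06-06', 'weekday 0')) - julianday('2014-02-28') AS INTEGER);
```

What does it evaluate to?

`weekday 0` advances to the next Sunday; 2010-06-06 is already a Sunday, so it stays at 2010-06-06.
24 days remain in June 2010 after the 6th (30 − 6).
Full months from July 2010 through January 2014 contribute their day counts.
Then 28 days into February 2014.
Total: 24 + 31 + 31 + 30 + 31 + 30 + 31 + 31 + 28 + 31 + 30 + 31 + 30 + 31 + 31 + 30 + 31 + 30 + 31 + 31 + 29 + 31 + 30 + 31 + 30 + 31 + 31 + 30 + 31 + 30 + 31 + 31 + 28 + 31 + 30 + 31 + 30 + 31 + 31 + 30 + 31 + 30 + 31 + 31 + 28 = 1363.
The subtraction is earlier − later, so the result is −1363 → -1363.

-1363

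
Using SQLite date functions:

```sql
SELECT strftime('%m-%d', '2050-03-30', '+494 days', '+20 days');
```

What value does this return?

08-26

First apply '+494 days', '+20 days': 2050-03-30 → 2051-08-26.
`%m-%d` extracts the month-day: 08-26.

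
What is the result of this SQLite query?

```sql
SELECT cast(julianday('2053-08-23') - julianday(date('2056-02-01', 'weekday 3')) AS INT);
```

`weekday 3` advances to the next Wednesday; 2056-02-01 is a Tuesday, so it moves forward to 2056-02-02.
8 days remain in August 2053 after the 23rd (31 − 23).
Full months from September 2053 through January 2056 contribute their day counts.
Then 2 days into February 2056.
Total: 8 + 30 + 31 + 30 + 31 + 31 + 28 + 31 + 30 + 31 + 30 + 31 + 31 + 30 + 31 + 30 + 31 + 31 + 28 + 31 + 30 + 31 + 30 + 31 + 31 + 30 + 31 + 30 + 31 + 31 + 2 = 893.
The subtraction is earlier − later, so the result is −893 → -893.

-893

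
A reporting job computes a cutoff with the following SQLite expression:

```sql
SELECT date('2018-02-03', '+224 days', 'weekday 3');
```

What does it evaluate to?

Applying '+224 days' to 2018-02-03: counting 224 days forward gives 2018-09-15.
`weekday 3` advances to the next Wednesday; 2018-09-15 is a Saturday, so it moves forward to 2018-09-19.

2018-09-19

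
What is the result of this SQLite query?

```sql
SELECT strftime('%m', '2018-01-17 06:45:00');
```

01

`%m` extracts the 2-digit month (01-12): 01.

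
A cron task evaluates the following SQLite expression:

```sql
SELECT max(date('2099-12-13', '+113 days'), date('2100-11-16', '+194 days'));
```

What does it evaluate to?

2101-05-29

date('2099-12-13', '+113 days') → 2100-04-05.
date('2100-11-16', '+194 days') → 2101-05-29.
Later of the two is 2101-05-29.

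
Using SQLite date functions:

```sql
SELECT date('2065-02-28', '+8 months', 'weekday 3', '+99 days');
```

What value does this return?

2066-02-04

Adding +8 months to 2065-02-28 gives 2065-10-28.
`weekday 3` advances to the next Wednesday; 2065-10-28 is already a Wednesday, so it stays at 2065-10-28.
Applying '+99 days' to 2065-10-28: counting 99 days forward gives 2066-02-04.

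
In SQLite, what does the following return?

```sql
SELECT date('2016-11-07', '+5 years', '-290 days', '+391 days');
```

Adding +5 years to 2016-11-07 gives 2021-11-07.
Applying '-290 days' to 2021-11-07: counting 290 days back gives 2021-01-21.
Applying '+391 days' to 2021-01-21: counting 391 days forward gives 2022-02-16.

2022-02-16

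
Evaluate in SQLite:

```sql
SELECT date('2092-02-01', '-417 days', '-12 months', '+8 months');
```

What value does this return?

Applying '-417 days' to 2092-02-01: counting 417 days back gives 2090-12-11.
Adding -12 months to 2090-12-11 gives 2089-12-11.
Adding +8 months to 2089-12-11 gives 2090-08-11.

2090-08-11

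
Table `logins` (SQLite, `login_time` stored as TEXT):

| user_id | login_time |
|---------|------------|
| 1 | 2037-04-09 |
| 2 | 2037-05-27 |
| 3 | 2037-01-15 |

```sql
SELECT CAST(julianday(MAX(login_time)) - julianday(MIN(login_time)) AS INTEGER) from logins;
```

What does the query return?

132

MIN = 2037-01-15, MAX = 2037-05-27.
16 days remain in January 2037 after the 15th (31 − 15).
February 2037: 28 days.
March 2037: 31 days.
April 2037: 30 days.
Then 27 days into May 2037.
Total: 16 + 28 + 31 + 30 + 27 = 132.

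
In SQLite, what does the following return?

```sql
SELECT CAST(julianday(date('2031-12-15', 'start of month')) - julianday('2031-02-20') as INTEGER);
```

284

`start of month` rewinds 2031-12-15 to 2031-12-01.
8 days remain in February 2031 after the 20th (28 − 20).
Full months from March 2031 through November 2031 contribute their day counts.
Then 1 day into December 2031.
Total: 8 + 31 + 30 + 31 + 30 + 31 + 31 + 30 + 31 + 30 + 1 = 284.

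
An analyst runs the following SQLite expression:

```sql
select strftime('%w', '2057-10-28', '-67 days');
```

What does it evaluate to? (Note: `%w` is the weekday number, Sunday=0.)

First apply '-67 days': 2057-10-28 → 2057-08-22.
2057-08-22 is a Wednesday; with Sunday=0 that is 3.

3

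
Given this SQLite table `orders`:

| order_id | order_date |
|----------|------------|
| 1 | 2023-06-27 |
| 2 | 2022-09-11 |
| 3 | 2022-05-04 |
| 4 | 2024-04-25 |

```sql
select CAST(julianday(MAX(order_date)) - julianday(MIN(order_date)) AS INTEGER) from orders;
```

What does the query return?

MIN = 2022-05-04, MAX = 2024-04-25.
27 days remain in May 2022 after the 4th (31 − 4).
Full months from June 2022 through March 2024 contribute their day counts.
Then 25 days into April 2024.
Total: 27 + 30 + 31 + 31 + 30 + 31 + 30 + 31 + 31 + 28 + 31 + 30 + 31 + 30 + 31 + 31 + 30 + 31 + 30 + 31 + 31 + 29 + 31 + 25 = 722.

722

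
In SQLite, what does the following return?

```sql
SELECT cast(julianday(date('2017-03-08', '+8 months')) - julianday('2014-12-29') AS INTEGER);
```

1045

Adding +8 months to 2017-03-08 gives 2017-11-08.
2 days remain in December 2014 after the 29th (31 − 29).
Full months from January 2015 through October 2017 contribute their day counts.
Then 8 days into November 2017.
Total: 2 + 31 + 28 + 31 + 30 + 31 + 30 + 31 + 31 + 30 + 31 + 30 + 31 + 31 + 29 + 31 + 30 + 31 + 30 + 31 + 31 + 30 + 31 + 30 + 31 + 31 + 28 + 31 + 30 + 31 + 30 + 31 + 31 + 30 + 31 + 8 = 1045.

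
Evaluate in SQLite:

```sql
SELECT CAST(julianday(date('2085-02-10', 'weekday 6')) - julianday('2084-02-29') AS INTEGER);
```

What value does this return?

`weekday 6` advances to the next Saturday; 2085-02-10 is already a Saturday, so it stays at 2085-02-10.
0 days remain in February 2084 after the 29th (29 − 29).
Full months from March 2084 through January 2085 contribute their day counts.
Then 10 days into February 2085.
Total: 0 + 31 + 30 + 31 + 30 + 31 + 31 + 30 + 31 + 30 + 31 + 31 + 10 = 347.

347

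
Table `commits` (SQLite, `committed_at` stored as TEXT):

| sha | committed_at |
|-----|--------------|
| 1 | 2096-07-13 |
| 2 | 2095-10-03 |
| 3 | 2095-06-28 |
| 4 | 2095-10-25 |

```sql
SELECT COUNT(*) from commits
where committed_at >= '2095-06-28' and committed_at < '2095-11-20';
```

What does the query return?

Rows in [2095-06-28, 2095-11-20): 2095-10-03, 2095-06-28, 2095-10-25 → 3 rows.

3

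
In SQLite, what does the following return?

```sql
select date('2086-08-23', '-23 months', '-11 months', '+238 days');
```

2084-06-17

Adding -23 months to 2086-08-23 gives 2084-09-23.
Adding -11 months to 2084-09-23 gives 2083-10-23.
Applying '+238 days' to 2083-10-23: counting 238 days forward gives 2084-06-17.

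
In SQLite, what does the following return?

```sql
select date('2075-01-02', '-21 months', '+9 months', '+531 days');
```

2075-06-17

Adding -21 months to 2075-01-02 gives 2073-04-02.
Adding +9 months to 2073-04-02 gives 2074-01-02.
Applying '+531 days' to 2074-01-02: counting 531 days forward gives 2075-06-17.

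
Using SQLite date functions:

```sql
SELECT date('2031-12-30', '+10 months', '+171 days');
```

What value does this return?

Adding +10 months to 2031-12-30 gives 2032-10-30.
Applying '+171 days' to 2032-10-30: counting 171 days forward gives 2033-04-19.

2033-04-19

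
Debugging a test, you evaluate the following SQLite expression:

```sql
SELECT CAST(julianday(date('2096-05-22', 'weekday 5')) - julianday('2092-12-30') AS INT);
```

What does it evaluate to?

`weekday 5` advances to the next Friday; 2096-05-22 is a Tuesday, so it moves forward to 2096-05-25.
1 day remains in December 2092 after the 30th (31 − 30).
Full months from January 2093 through April 2096 contribute their day counts.
Then 25 days into May 2096.
Total: 1 + 31 + 28 + 31 + 30 + 31 + 30 + 31 + 31 + 30 + 31 + 30 + 31 + 31 + 28 + 31 + 30 + 31 + 30 + 31 + 31 + 30 + 31 + 30 + 31 + 31 + 28 + 31 + 30 + 31 + 30 + 31 + 31 + 30 + 31 + 30 + 31 + 31 + 29 + 31 + 30 + 25 = 1242.

1242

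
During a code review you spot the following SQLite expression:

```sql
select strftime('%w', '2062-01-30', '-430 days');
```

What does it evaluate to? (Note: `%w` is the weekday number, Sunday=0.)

5

First apply '-430 days': 2062-01-30 → 2060-11-26.
2060-11-26 is a Friday; with Sunday=0 that is 5.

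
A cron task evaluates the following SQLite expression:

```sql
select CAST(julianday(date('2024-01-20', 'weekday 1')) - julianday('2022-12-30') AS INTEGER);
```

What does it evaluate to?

`weekday 1` advances to the next Monday; 2024-01-20 is a Saturday, so it moves forward to 2024-01-22.
1 day remains in December 2022 after the 30th (31 − 30).
Full months from January 2023 through December 2023 contribute their day counts.
Then 22 days into January 2024.
Total: 1 + 31 + 28 + 31 + 30 + 31 + 30 + 31 + 31 + 30 + 31 + 30 + 31 + 22 = 388.

388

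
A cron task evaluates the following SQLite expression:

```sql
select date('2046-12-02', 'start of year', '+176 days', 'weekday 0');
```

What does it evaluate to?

2046-07-01

`start of year` rewinds 2046-12-02 to 2046-01-01.
Applying '+176 days' to 2046-01-01: counting 176 days forward gives 2046-06-26.
`weekday 0` advances to the next Sunday; 2046-06-26 is a Tuesday, so it moves forward to 2046-07-01.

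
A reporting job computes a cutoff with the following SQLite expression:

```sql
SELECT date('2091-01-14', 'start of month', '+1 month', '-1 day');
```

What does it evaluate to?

2091-01-31

`start of month` rewinds 2091-01-14 to 2091-01-01.
Adding +1 month to 2091-01-01 gives 2091-02-01.
Going back 1 day from 2091-02-01 reaches 2091-01-31 (last day of January, 31 days).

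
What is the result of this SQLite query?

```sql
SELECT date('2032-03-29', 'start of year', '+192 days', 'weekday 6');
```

2032-07-17

`start of year` rewinds 2032-03-29 to 2032-01-01.
Applying '+192 days' to 2032-01-01: counting 192 days forward gives 2032-07-11.
`weekday 6` advances to the next Saturday; 2032-07-11 is a Sunday, so it moves forward to 2032-07-17.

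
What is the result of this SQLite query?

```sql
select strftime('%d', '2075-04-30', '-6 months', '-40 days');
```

20

First apply '-6 months', '-40 days': 2075-04-30 → 2074-09-20.
`%d` extracts the 2-digit day of month: 20.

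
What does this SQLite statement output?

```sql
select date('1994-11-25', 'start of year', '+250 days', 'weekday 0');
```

`start of year` rewinds 1994-11-25 to 1994-01-01.
Applying '+250 days' to 1994-01-01: counting 250 days forward gives 1994-09-08.
`weekday 0` advances to the next Sunday; 1994-09-08 is a Thursday, so it moves forward to 1994-09-11.

1994-09-11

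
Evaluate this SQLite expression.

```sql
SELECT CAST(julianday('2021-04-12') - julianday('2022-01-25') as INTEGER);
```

-288

18 days remain in April 2021 after the 12th (30 − 12).
Full months from May 2021 through December 2021 contribute their day counts.
Then 25 days into January 2022.
Total: 18 + 31 + 30 + 31 + 31 + 30 + 31 + 30 + 31 + 25 = 288.
The subtraction is earlier − later, so the result is −288 → -288.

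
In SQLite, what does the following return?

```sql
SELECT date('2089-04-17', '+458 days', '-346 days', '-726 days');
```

2087-08-12

Applying '+458 days' to 2089-04-17: counting 458 days forward gives 2090-07-19.
Applying '-346 days' to 2090-07-19: counting 346 days back gives 2089-08-07.
Applying '-726 days' to 2089-08-07: counting 726 days back gives 2087-08-12.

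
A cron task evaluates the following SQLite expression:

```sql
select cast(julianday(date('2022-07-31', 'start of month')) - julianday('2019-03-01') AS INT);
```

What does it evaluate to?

`start of month` rewinds 2022-07-31 to 2022-07-01.
30 days remain in March 2019 after the 1st (31 − 1).
Full months from April 2019 through June 2022 contribute their day counts.
Then 1 day into July 2022.
Total: 30 + 30 + 31 + 30 + 31 + 31 + 30 + 31 + 30 + 31 + 31 + 29 + 31 + 30 + 31 + 30 + 31 + 31 + 30 + 31 + 30 + 31 + 31 + 28 + 31 + 30 + 31 + 30 + 31 + 31 + 30 + 31 + 30 + 31 + 31 + 28 + 31 + 30 + 31 + 30 + 1 = 1218.

1218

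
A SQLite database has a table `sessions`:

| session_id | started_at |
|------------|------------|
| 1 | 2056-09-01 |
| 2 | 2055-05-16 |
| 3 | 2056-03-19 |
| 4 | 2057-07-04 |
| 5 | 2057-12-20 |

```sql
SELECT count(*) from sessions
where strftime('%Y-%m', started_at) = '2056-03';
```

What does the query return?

1

Rows with year-month 2056-03: 2056-03-19 → 1.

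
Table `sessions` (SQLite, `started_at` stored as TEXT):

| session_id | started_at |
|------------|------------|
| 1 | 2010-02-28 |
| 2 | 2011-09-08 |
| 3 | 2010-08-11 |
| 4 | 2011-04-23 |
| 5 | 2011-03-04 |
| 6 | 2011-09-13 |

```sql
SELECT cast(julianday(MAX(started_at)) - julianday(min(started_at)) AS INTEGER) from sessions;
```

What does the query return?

MIN = 2010-02-28, MAX = 2011-09-13.
0 days remain in February 2010 after the 28th (28 − 28).
Full months from March 2010 through August 2011 contribute their day counts.
Then 13 days into September 2011.
Total: 0 + 31 + 30 + 31 + 30 + 31 + 31 + 30 + 31 + 30 + 31 + 31 + 28 + 31 + 30 + 31 + 30 + 31 + 31 + 13 = 562.

562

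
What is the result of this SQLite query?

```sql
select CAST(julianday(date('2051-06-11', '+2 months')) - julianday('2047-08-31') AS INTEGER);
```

Adding +2 months to 2051-06-11 gives 2051-08-11.
0 days remain in August 2047 after the 31st (31 − 31).
Full months from September 2047 through July 2051 contribute their day counts.
Then 11 days into August 2051.
Total: 0 + 30 + 31 + 30 + 31 + 31 + 29 + 31 + 30 + 31 + 30 + 31 + 31 + 30 + 31 + 30 + 31 + 31 + 28 + 31 + 30 + 31 + 30 + 31 + 31 + 30 + 31 + 30 + 31 + 31 + 28 + 31 + 30 + 31 + 30 + 31 + 31 + 30 + 31 + 30 + 31 + 31 + 28 + 31 + 30 + 31 + 30 + 31 + 11 = 1441.

1441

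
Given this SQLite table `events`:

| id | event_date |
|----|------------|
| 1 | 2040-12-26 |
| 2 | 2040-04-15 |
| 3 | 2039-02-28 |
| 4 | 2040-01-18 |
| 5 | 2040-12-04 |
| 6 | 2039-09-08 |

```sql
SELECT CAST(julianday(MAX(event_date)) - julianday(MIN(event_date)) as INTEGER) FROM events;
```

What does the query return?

667

MIN = 2039-02-28, MAX = 2040-12-26.
0 days remain in February 2039 after the 28th (28 − 28).
Full months from March 2039 through November 2040 contribute their day counts.
Then 26 days into December 2040.
Total: 0 + 31 + 30 + 31 + 30 + 31 + 31 + 30 + 31 + 30 + 31 + 31 + 29 + 31 + 30 + 31 + 30 + 31 + 31 + 30 + 31 + 30 + 26 = 667.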